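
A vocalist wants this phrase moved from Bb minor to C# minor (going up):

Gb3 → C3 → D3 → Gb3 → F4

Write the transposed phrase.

Bb minor to C# minor up is an augmented second, so every note moves up by that interval.
Gb3 -> A3
C3 -> D#3
D3 -> E#3
Gb3 -> A3
F4 -> G#4

A3 D#3 E#3 A3 G#4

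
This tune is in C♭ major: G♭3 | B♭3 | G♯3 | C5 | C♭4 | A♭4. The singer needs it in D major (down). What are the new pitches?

From C♭ down to D is a diminished seventh; apply that to each pitch.
Gb3 → A2
Bb3 → C#3
G#3 → A##2
C5 → D#4
Cb4 → D3
Ab4 → B3

A2 C#3 A##2 D#4 D3 B3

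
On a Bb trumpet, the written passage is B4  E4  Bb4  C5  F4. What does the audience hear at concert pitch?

A4 D4 Ab4 Bb4 Eb4

Written C4 on the Bb trumpet sounds as Bb3, a major second lower; apply that shift to every note.
B4 to A4
E4 to D4
Bb4 to Ab4
C5 to Bb4
F4 to Eb4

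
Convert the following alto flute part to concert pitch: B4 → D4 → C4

F#4 A3 G3

Written C4 on the alto flute sounds as G3, a perfect fourth lower; apply that shift to every note.
B4 to F#4
D4 to A3
C4 to G3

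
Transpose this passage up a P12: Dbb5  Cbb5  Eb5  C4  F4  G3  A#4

Dbb5 gives Abb6
Cbb5 gives Gbb6
Eb5 gives Bb6
C4 gives G5
F4 gives C6
G3 gives D5
A#4 gives E#6

Abb6 Gbb6 Bb6 G5 C6 D5 E#6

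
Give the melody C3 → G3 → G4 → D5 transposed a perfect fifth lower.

C3 -> F2
G3 -> C3
G4 -> C4
D5 -> G4

F2 C3 C4 G4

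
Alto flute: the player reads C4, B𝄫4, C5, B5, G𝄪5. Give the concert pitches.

Written C4 on the alto flute sounds as G3, a perfect fourth lower; apply that shift to every note.
C4 gives G3
Bbb4 gives Fb4
C5 gives G4
B5 gives F#5
G##5 gives D##5

G3 Fb4 G4 F#5 D##5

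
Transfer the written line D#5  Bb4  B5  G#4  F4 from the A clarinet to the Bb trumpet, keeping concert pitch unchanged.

First find concert pitch: the A clarinet sounds a minor third below written, so D#5 Bb4 B5 G#4 F4 sounds B#4 G4 G#5 E#4 D4.
Then write for Bb trumpet: it sounds a major second below written, so the part must be a major second above concert.
B#4 → C##5
G4 → A4
G#5 → A#5
E#4 → F##4
D4 → E4

C##5 A4 A#5 F##4 E4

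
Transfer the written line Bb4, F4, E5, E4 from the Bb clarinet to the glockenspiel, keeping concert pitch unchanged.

First find concert pitch: the Bb clarinet sounds a major second below written, so Bb4 F4 E5 E4 sounds Ab4 Eb4 D5 D4.
Then write for glockenspiel: it sounds a perfect fifteenth above written, so the part must be a perfect fifteenth below concert.
Ab4 → Ab2
Eb4 → Eb2
D5 → D3
D4 → D2

Ab2 Eb2 D3 D2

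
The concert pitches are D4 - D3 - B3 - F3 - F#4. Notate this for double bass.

D5 D4 B4 F4 F#5

Written C4 sounds as C3 on the double bass, so concert pitches are written a perfect octave up.
D4 gives D5
D3 gives D4
B3 gives B4
F3 gives F4
F#4 gives F#5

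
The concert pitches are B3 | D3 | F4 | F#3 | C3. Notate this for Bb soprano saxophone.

C#4 E3 G4 G#3 D3

The Bb soprano saxophone sounds a major second below written, so the written part must be a major second above concert — transpose each note up.
B3 gives C#4
D3 gives E3
F4 gives G4
F#3 gives G#3
C3 gives D3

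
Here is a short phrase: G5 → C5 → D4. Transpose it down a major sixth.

G5 to Bb4
C5 to Eb4
D4 to F3

Bb4 Eb4 F3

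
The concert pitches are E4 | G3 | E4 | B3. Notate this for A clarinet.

G4 Bb3 G4 D4

Written C4 sounds as A3 on the A clarinet, so concert pitches are written a minor third up.
E4 becomes G4
G3 becomes Bb3
E4 becomes G4
B3 becomes D4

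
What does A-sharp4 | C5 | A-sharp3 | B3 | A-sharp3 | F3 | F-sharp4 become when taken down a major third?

F#4 Ab4 F#3 G3 F#3 Db3 D4

A#4 -> F#4
C5 -> Ab4
A#3 -> F#3
B3 -> G3
A#3 -> F#3
F3 -> Db3
F#4 -> D4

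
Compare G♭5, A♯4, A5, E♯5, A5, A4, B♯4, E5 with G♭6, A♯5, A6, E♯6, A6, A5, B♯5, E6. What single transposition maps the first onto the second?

Take the first pair: Gb5 → Gb6. G to G spans 8 letter names, so the interval is some kind of octave.
Gb5 to Gb6 is 12 semitones, which makes it a perfect octave; the second version is higher, so the direction is up.
Checking another pair — E5 → E6 — gives the same interval.

up a perfect octave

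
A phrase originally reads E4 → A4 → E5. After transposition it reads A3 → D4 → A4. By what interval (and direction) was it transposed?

down a perfect fifth

Take the first pair: E4 → A3. E to A spans 5 letter names, so the interval is some kind of fifth.
A3 to E4 is 7 semitones, which makes it a perfect fifth; the second version is lower, so the direction is down.
Checking another pair — E5 → A4 — gives the same interval.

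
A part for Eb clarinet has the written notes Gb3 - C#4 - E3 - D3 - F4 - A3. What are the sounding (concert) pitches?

Bbb3 E4 G3 F3 Ab4 C4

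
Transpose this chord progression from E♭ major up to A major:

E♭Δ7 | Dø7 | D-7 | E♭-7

AΔ7 G#ø7 G#-7 A-7

E♭ major up to A major is an augmented fourth; each chord root moves by that interval while the quality stays the same.
E♭Δ7: root E♭ up an augmented fourth → A, giving AΔ7.
Dø7: root D up an augmented fourth → G#, giving G#ø7.
D-7: root D up an augmented fourth → G#, giving G#-7.
E♭-7: root E♭ up an augmented fourth → A, giving A-7.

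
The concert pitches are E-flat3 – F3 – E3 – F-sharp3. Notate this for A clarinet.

Written C4 sounds as A3 on the A clarinet, so concert pitches are written a minor third up.
Eb3 → Gb3
F3 → Ab3
E3 → G3
F#3 → A3

Gb3 Ab3 G3 A3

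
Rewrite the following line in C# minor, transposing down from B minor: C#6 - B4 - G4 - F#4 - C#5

D#5 C#4 A3 G#3 D#4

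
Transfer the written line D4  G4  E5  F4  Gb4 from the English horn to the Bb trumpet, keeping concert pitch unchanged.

First find concert pitch: the English horn sounds a perfect fifth below written, so D4 G4 E5 F4 Gb4 sounds G3 C4 A4 Bb3 Cb4.
Then write for Bb trumpet: it sounds a major second below written, so the part must be a major second above concert.
G3 → A3
C4 → D4
A4 → B4
Bb3 → C4
Cb4 → Db4

A3 D4 B4 C4 Db4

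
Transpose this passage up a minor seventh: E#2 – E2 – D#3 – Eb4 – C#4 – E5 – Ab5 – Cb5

D#3 D3 C#4 Db5 B4 D6 Gb6 Bbb5

E#2 → D#3
E2 → D3
D#3 → C#4
Eb4 → Db5
C#4 → B4
E5 → D6
Ab5 → Gb6
Cb5 → Bbb5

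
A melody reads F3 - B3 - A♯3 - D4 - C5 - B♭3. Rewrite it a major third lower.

A major third down from F3 gives Db3.
B3: a third down reaches G, and 4 semitones makes it G3.
A#3: a third down reaches F, and 4 semitones makes it F#3.
A major third down from D4 gives Bb3.
C5: a third down reaches A, and 4 semitones makes it Ab4.
A major third down from Bb3 gives Gb3.

Db3 G3 F#3 Bb3 Ab4 Gb3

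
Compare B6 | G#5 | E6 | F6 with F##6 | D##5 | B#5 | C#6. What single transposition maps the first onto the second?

From B6 to F##6 is 4 letter names — a fourth of some quality.
F##6 to B6 is 4 semitones, which makes it a diminished fourth; the second version is lower, so the direction is down.
Checking another pair — F6 → C#6 — gives the same interval.

down a diminished fourth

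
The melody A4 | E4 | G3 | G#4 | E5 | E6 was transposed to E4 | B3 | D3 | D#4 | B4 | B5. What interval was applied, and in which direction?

From A4 to E4 is 4 letter names — a fourth of some quality.
E4 to A4 is 5 semitones, which makes it a perfect fourth; the second version is lower, so the direction is down.
Checking another pair — E6 → B5 — gives the same interval.

down a perfect fourth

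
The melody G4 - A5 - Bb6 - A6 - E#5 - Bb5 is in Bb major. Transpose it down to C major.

A3 B4 C6 B5 F##4 C5

From Bb down to C is a minor seventh; apply that to each pitch.
G4 -> A3
A5 -> B4
Bb6 -> C6
A6 -> B5
E#5 -> F##4
Bb5 -> C5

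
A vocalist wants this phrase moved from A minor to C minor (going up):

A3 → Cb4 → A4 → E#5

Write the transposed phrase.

From A up to C is a minor third; apply that to each pitch.
A3 to C4
Cb4 to Ebb4
A4 to C5
E#5 to G#5

C4 Ebb4 C5 G#5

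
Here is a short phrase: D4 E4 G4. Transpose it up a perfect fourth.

D4 up a perfect fourth is G4.
A perfect fourth up from E4 gives A4.
A perfect fourth up from G4 gives C5.

G4 A4 C5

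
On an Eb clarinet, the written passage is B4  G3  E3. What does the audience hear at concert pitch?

Written C4 on the Eb clarinet sounds as Eb4, a minor third higher; apply that shift to every note.
B4 gives D5
G3 gives Bb3
E3 gives G3

D5 Bb3 G3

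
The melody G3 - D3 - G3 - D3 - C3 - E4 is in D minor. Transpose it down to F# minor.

B2 F#2 B2 F#2 E2 G#3

From D down to F# is a minor sixth; apply that to each pitch.
G3 becomes B2
D3 becomes F#2
G3 becomes B2
D3 becomes F#2
C3 becomes E2
E4 becomes G#3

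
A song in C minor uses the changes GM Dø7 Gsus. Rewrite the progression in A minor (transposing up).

EM Bø7 Esus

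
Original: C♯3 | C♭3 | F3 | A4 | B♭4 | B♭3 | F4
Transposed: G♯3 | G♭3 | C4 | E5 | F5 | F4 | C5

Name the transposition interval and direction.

up a perfect fifth

Take the first pair: C#3 → G#3. C to G spans 5 letter names, so the interval is some kind of fifth.
C#3 to G#3 is 7 semitones, which makes it a perfect fifth; the second version is higher, so the direction is up.
Checking another pair — F4 → C5 — gives the same interval.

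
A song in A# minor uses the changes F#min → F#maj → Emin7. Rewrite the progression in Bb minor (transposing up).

A# minor up to Bb minor is a diminished second; each chord root moves by that interval while the quality stays the same.
F#min: root F# up a diminished second → Gb, giving Gbmin.
F#maj: root F# up a diminished second → Gb, giving Gbmaj.
Emin7: root E up a diminished second → Fb, giving Fbmin7.

Gbmin Gbmaj Fbmin7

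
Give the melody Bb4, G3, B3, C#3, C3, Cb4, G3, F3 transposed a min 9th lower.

A3 F#2 A#2 B#1 B1 Bb2 F#2 E2

Bb4 gives A3
G3 gives F#2
B3 gives A#2
C#3 gives B#1
C3 gives B1
Cb4 gives Bb2
G3 gives F#2
F3 gives E2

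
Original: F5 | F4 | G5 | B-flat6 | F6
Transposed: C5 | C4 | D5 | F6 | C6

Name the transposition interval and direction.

From F5 to C5 is 4 letter names — a fourth of some quality.
C5 to F5 is 5 semitones, which makes it a perfect fourth; the second version is lower, so the direction is down.
Checking another pair — F6 → C6 — gives the same interval.

down a perfect fourth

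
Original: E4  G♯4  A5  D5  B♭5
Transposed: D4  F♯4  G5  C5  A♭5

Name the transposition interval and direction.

down a major second

Take the first pair: E4 → D4. E to D spans 2 letter names, so the interval is some kind of second.
D4 to E4 is 2 semitones, which makes it a major second; the second version is lower, so the direction is down.
Checking another pair — Bb5 → Ab5 — gives the same interval.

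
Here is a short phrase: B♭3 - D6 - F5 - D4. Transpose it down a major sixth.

Db3 F5 Ab4 F3

Bb3 → Db3
D6 → F5
F5 → Ab4
D4 → F3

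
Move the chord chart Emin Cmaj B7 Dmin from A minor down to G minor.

A minor down to G minor is a major second; each chord root moves by that interval while the quality stays the same.
Emin: root E down a major second → D, giving Dmin.
Cmaj: root C down a major second → Bb, giving Bbmaj.
B7: root B down a major second → A, giving A7.
Dmin: root D down a major second → C, giving Cmin.

Dmin Bbmaj A7 Cmin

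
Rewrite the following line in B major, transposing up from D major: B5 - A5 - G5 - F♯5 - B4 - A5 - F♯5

D major to B major up is a major sixth, so every note moves up by that interval.
B5 → G#6
A5 → F#6
G5 → E6
F#5 → D#6
B4 → G#5
A5 → F#6
F#5 → D#6

G#6 F#6 E6 D#6 G#5 F#6 D#6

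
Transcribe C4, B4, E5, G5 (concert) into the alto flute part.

F4 E5 A5 C6

The alto flute sounds a perfect fourth below written, so the written part must be a perfect fourth above concert — transpose each note up.
C4 to F4
B4 to E5
E5 to A5
G5 to C6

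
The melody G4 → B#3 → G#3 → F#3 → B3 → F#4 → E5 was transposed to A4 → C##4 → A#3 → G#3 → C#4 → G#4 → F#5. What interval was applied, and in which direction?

up a major second

Take the first pair: G4 → A4. G to A spans 2 letter names, so the interval is some kind of second.
G4 to A4 is 2 semitones, which makes it a major second; the second version is higher, so the direction is up.
Checking another pair — E5 → F#5 — gives the same interval.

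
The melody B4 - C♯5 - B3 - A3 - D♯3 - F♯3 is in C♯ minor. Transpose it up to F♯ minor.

E5 F#5 E4 D4 G#3 B3

C♯ minor to F♯ minor up is a perfect fourth, so every note moves up by that interval.
B4 becomes E5
C#5 becomes F#5
B3 becomes E4
A3 becomes D4
D#3 becomes G#3
F#3 becomes B3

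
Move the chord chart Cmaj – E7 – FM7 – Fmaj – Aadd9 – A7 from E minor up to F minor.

Dbmaj F7 GbM7 Gbmaj Bbadd9 Bb7

E minor up to F minor is a minor second; each chord root moves by that interval while the quality stays the same.
Cmaj: root C up a minor second → Db, giving Dbmaj.
E7: root E up a minor second → F, giving F7.
FM7: root F up a minor second → Gb, giving GbM7.
Fmaj: root F up a minor second → Gb, giving Gbmaj.
Aadd9: root A up a minor second → Bb, giving Bbadd9.
A7: root A up a minor second → Bb, giving Bb7.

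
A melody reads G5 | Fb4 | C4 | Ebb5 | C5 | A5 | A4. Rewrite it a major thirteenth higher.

E7 Db6 A5 Cb7 A6 F#7 F#6

G5 → E7
Fb4 → Db6
C4 → A5
Ebb5 → Cb7
C5 → A6
A5 → F#7
A4 → F#6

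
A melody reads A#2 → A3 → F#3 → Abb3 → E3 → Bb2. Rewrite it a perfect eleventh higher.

A#2 -> D#4
A3 -> D5
F#3 -> B4
Abb3 -> Dbb5
E3 -> A4
Bb2 -> Eb4

D#4 D5 B4 Dbb5 A4 Eb4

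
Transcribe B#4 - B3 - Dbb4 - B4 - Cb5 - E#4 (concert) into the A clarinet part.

D#5 D4 Fbb4 D5 Ebb5 G#4

The A clarinet sounds a minor third below written, so the written part must be a minor third above concert — transpose each note up.
B#4 becomes D#5
B3 becomes D4
Dbb4 becomes Fbb4
B4 becomes D5
Cb5 becomes Ebb5
E#4 becomes G#4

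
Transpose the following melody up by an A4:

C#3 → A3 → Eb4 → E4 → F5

F##3 D#4 A4 A#4 B5

An augmented fourth up from C#3 gives F##3.
A3: a fourth up reaches D, and 6 semitones makes it D#4.
Eb4 up an augmented fourth is A4.
E4 up an augmented fourth is A#4.
F5 up an augmented fourth is B5.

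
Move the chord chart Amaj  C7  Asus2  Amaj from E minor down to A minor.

E minor down to A minor is a perfect fifth; each chord root moves by that interval while the quality stays the same.
Amaj: root A down a perfect fifth → D, giving Dmaj.
C7: root C down a perfect fifth → F, giving F7.
Asus2: root A down a perfect fifth → D, giving Dsus2.
Amaj: root A down a perfect fifth → D, giving Dmaj.

Dmaj F7 Dsus2 Dmaj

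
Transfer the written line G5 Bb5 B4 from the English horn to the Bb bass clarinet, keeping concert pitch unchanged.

D6 F6 F#5

First find concert pitch: the English horn sounds a perfect fifth below written, so G5 Bb5 B4 sounds C5 Eb5 E4.
Then write for Bb bass clarinet: it sounds a major ninth below written, so the part must be a major ninth above concert.
C5 → D6
Eb5 → F6
E4 → F#5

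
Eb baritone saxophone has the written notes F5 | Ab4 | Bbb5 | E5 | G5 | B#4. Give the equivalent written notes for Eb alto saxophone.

First find concert pitch: the Eb baritone saxophone sounds a major thirteenth below written, so F5 Ab4 Bbb5 E5 G5 B#4 sounds Ab3 Cb3 Dbb4 G3 Bb3 D#3.
Then write for Eb alto saxophone: it sounds a major sixth below written, so the part must be a major sixth above concert.
Ab3 → F4
Cb3 → Ab3
Dbb4 → Bbb4
G3 → E4
Bb3 → G4
D#3 → B#3

F4 Ab3 Bbb4 E4 G4 B#3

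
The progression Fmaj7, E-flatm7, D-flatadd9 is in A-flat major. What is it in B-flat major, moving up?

A-flat major up to B-flat major is a major second; each chord root moves by that interval while the quality stays the same.
Fmaj7: root F up a major second → G, giving Gmaj7.
E-flatm7: root E-flat up a major second → F, giving Fm7.
D-flatadd9: root D-flat up a major second → Eb, giving Ebadd9.

Gmaj7 Fm7 Ebadd9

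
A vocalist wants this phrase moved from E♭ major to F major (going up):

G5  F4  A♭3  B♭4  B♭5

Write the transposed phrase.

A5 G4 Bb3 C5 C6

From E♭ up to F is a major second; apply that to each pitch.
G5 becomes A5
F4 becomes G4
Ab3 becomes Bb3
Bb4 becomes C5
Bb5 becomes C6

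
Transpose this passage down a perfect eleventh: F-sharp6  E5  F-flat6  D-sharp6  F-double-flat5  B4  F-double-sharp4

F#6 to C#5
E5 to B3
Fb6 to Cb5
D#6 to A#4
Fbb5 to Cbb4
B4 to F#3
F##4 to C##3

C#5 B3 Cb5 A#4 Cbb4 F#3 C##3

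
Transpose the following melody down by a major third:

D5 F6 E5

Bb4 Db6 C5

D5 becomes Bb4
F6 becomes Db6
E5 becomes C5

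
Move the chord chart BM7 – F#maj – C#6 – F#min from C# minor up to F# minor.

EM7 Bmaj F#6 Bmin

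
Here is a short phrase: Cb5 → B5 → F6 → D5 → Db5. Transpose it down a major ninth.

Bbb3 A4 Eb5 C4 Cb4

Cb5: a ninth down reaches B, and 14 semitones makes it Bbb3.
B5 down a major ninth is A4.
A major ninth down from F6 gives Eb5.
A major ninth down from D5 gives C4.
A major ninth down from Db5 gives Cb4.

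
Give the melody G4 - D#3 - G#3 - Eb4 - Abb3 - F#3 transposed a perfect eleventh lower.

D3 A#1 D#2 Bb2 Ebb2 C#2

G4 → D3
D#3 → A#1
G#3 → D#2
Eb4 → Bb2
Abb3 → Ebb2
F#3 → C#2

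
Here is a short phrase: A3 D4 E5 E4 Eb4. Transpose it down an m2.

A3 down a minor second is G#3.
A minor second down from D4 gives C#4.
E5 down a minor second is D#5.
A minor second down from E4 gives D#4.
Eb4: a second down reaches D, and 1 semitone makes it D4.

G#3 C#4 D#5 D#4 D4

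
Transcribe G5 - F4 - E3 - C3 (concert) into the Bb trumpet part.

A5 G4 F#3 D3

The Bb trumpet sounds a major second below written, so the written part must be a major second above concert — transpose each note up.
G5 gives A5
F4 gives G4
E3 gives F#3
C3 gives D3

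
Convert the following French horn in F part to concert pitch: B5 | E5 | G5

E5 A4 C5

The French horn in F sounds a perfect fifth below written, so transpose each written note down a perfect fifth.
B5 to E5
E5 to A4
G5 to C5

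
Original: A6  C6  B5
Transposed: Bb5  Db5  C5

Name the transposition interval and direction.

down a major seventh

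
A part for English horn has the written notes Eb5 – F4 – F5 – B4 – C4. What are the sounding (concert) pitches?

Written C4 on the English horn sounds as F3, a perfect fifth lower; apply that shift to every note.
Eb5 becomes Ab4
F4 becomes Bb3
F5 becomes Bb4
B4 becomes E4
C4 becomes F3

Ab4 Bb3 Bb4 E4 F3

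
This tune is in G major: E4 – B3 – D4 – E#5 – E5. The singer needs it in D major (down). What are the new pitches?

B3 F#3 A3 B#4 B4

G major to D major down is a perfect fourth, so every note moves down by that interval.
E4 becomes B3
B3 becomes F#3
D4 becomes A3
E#5 becomes B#4
E5 becomes B4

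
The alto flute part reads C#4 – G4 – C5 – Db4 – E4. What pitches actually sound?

G#3 D4 G4 Ab3 B3

Written C4 on the alto flute sounds as G3, a perfect fourth lower; apply that shift to every note.
C#4 to G#3
G4 to D4
C5 to G4
Db4 to Ab3
E4 to B3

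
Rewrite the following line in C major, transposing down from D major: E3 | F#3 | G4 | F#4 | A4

From D down to C is a major second; apply that to each pitch.
E3 becomes D3
F#3 becomes E3
G4 becomes F4
F#4 becomes E4
A4 becomes G4

D3 E3 F4 E4 G4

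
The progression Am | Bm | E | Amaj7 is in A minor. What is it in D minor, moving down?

Dm Em A Dmaj7

A minor down to D minor is a perfect fifth; each chord root moves by that interval while the quality stays the same.
Am: root A down a perfect fifth → D, giving Dm.
Bm: root B down a perfect fifth → E, giving Em.
E: root E down a perfect fifth → A, giving A.
Amaj7: root A down a perfect fifth → D, giving Dmaj7.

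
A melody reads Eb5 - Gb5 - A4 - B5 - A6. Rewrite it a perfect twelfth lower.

Ab3 Cb4 D3 E4 D5

A perfect twelfth down from Eb5 gives Ab3.
Gb5 down a perfect twelfth is Cb4.
A perfect twelfth down from A4 gives D3.
B5 down a perfect twelfth is E4.
A6 down a perfect twelfth is D5.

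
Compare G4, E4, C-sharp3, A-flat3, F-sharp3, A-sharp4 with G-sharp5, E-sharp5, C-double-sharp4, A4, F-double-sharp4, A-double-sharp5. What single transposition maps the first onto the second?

From G4 to G#5 is 8 letter names — an octave of some quality.
G4 to G#5 is 13 semitones, which makes it an augmented octave; the second version is higher, so the direction is up.
Checking another pair — A#4 → A##5 — gives the same interval.

up an augmented octave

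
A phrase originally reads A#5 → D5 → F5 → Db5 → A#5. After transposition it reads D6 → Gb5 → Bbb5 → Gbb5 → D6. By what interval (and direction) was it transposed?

up a diminished fourth

From A#5 to D6 is 4 letter names — a fourth of some quality.
A#5 to D6 is 4 semitones, which makes it a diminished fourth; the second version is higher, so the direction is up.
Checking another pair — A#5 → D6 — gives the same interval.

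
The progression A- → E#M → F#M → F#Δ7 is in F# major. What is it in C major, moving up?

Eb- BM CM CΔ7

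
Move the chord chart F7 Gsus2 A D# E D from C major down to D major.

C major down to D major is a minor seventh; each chord root moves by that interval while the quality stays the same.
F7: root F down a minor seventh → G, giving G7.
Gsus2: root G down a minor seventh → A, giving Asus2.
A: root A down a minor seventh → B, giving B.
D#: root D# down a minor seventh → E#, giving E#.
E: root E down a minor seventh → F#, giving F#.
D: root D down a minor seventh → E, giving E.

G7 Asus2 B E# F# E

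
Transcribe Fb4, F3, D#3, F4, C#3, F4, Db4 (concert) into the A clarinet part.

Abb4 Ab3 F#3 Ab4 E3 Ab4 Fb4

The A clarinet sounds a minor third below written, so the written part must be a minor third above concert — transpose each note up.
Fb4 -> Abb4
F3 -> Ab3
D#3 -> F#3
F4 -> Ab4
C#3 -> E3
F4 -> Ab4
Db4 -> Fb4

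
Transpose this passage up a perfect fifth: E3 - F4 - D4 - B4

B3 C5 A4 F#5

E3: a fifth up reaches B, and 7 semitones makes it B3.
A perfect fifth up from F4 gives C5.
A perfect fifth up from D4 gives A4.
B4 up a perfect fifth is F#5.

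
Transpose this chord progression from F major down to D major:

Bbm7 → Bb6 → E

Gm7 G6 C#

F major down to D major is a minor third; each chord root moves by that interval while the quality stays the same.
Bbm7: root Bb down a minor third → G, giving Gm7.
Bb6: root Bb down a minor third → G, giving G6.
E: root E down a minor third → C#, giving C#.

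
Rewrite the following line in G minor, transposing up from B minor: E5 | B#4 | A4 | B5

C6 G#5 F5 G6

From B up to G is a minor sixth; apply that to each pitch.
E5 → C6
B#4 → G#5
A4 → F5
B5 → G6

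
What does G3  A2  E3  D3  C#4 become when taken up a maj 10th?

B4 C#4 G#4 F#4 E#5

G3 gives B4
A2 gives C#4
E3 gives G#4
D3 gives F#4
C#4 gives E#5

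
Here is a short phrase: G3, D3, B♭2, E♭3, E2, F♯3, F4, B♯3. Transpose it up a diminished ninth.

Abb4 Ebb4 Cbb4 Fbb4 Fb3 Gb4 Gbb5 C5

G3 up a diminished ninth is Abb4.
D3 up a diminished ninth is Ebb4.
A diminished ninth up from Bb2 gives Cbb4.
A diminished ninth up from Eb3 gives Fbb4.
E2: a ninth up reaches F, and 12 semitones makes it Fb3.
F#3 up a diminished ninth is Gb4.
F4 up a diminished ninth is Gbb5.
B#3 up a diminished ninth is C5.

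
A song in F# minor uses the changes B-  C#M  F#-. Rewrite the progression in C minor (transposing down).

F- GM C-

F# minor down to C minor is an augmented fourth; each chord root moves by that interval while the quality stays the same.
B-: root B down an augmented fourth → F, giving F-.
C#M: root C# down an augmented fourth → G, giving GM.
F#-: root F# down an augmented fourth → C, giving C-.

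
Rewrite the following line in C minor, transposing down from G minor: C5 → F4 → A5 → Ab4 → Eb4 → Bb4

From G down to C is a perfect fifth; apply that to each pitch.
C5 -> F4
F4 -> Bb3
A5 -> D5
Ab4 -> Db4
Eb4 -> Ab3
Bb4 -> Eb4

F4 Bb3 D5 Db4 Ab3 Eb4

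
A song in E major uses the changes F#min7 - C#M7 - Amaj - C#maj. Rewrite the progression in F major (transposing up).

E major up to F major is a minor second; each chord root moves by that interval while the quality stays the same.
F#min7: root F# up a minor second → G, giving Gmin7.
C#M7: root C# up a minor second → D, giving DM7.
Amaj: root A up a minor second → Bb, giving Bbmaj.
C#maj: root C# up a minor second → D, giving Dmaj.

Gmin7 DM7 Bbmaj Dmaj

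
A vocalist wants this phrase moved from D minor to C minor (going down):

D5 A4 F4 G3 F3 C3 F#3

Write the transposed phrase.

C5 G4 Eb4 F3 Eb3 Bb2 E3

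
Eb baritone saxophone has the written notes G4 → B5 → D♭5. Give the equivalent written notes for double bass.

First find concert pitch: the Eb baritone saxophone sounds a major thirteenth below written, so G4 B5 D♭5 sounds Bb2 D4 Fb3.
Then write for double bass: it sounds a perfect octave below written, so the part must be a perfect octave above concert.
Bb2 → Bb3
D4 → D5
Fb3 → Fb4

Bb3 D5 Fb4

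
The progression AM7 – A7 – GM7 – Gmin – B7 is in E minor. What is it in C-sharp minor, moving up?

E minor up to C-sharp minor is a major sixth; each chord root moves by that interval while the quality stays the same.
AM7: root A up a major sixth → F#, giving F#M7.
A7: root A up a major sixth → F#, giving F#7.
GM7: root G up a major sixth → E, giving EM7.
Gmin: root G up a major sixth → E, giving Emin.
B7: root B up a major sixth → G#, giving G#7.

F#M7 F#7 EM7 Emin G#7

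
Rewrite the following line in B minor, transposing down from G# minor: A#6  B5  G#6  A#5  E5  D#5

C#6 D5 B5 C#5 G4 F#4

From G# down to B is a major sixth; apply that to each pitch.
A#6 gives C#6
B5 gives D5
G#6 gives B5
A#5 gives C#5
E5 gives G4
D#5 gives F#4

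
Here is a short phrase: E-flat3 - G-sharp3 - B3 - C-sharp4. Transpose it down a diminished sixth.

G#2 B##2 D##3 E##3

Eb3: a sixth down reaches G, and 7 semitones makes it G#2.
G#3 down a diminished sixth is B##2.
B3: a sixth down reaches D, and 7 semitones makes it D##3.
C#4: a sixth down reaches E, and 7 semitones makes it E##3.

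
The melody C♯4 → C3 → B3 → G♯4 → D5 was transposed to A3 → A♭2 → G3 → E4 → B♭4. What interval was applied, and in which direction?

down a major third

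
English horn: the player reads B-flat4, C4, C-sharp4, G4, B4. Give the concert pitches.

Eb4 F3 F#3 C4 E4

Written C4 on the English horn sounds as F3, a perfect fifth lower; apply that shift to every note.
Bb4 gives Eb4
C4 gives F3
C#4 gives F#3
G4 gives C4
B4 gives E4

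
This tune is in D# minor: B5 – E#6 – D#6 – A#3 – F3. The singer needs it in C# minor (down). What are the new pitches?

A5 D#6 C#6 G#3 Eb3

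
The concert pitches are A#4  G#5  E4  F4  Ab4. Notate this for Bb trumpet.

B#4 A#5 F#4 G4 Bb4

Written C4 sounds as Bb3 on the Bb trumpet, so concert pitches are written a major second up.
A#4 -> B#4
G#5 -> A#5
E4 -> F#4
F4 -> G4
Ab4 -> Bb4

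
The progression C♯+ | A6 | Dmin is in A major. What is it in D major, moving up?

A major up to D major is a perfect fourth; each chord root moves by that interval while the quality stays the same.
C♯+: root C♯ up a perfect fourth → F#, giving F#+.
A6: root A up a perfect fourth → D, giving D6.
Dmin: root D up a perfect fourth → G, giving Gmin.

F#+ D6 Gmin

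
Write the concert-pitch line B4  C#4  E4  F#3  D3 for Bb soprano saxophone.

Written C4 sounds as Bb3 on the Bb soprano saxophone, so concert pitches are written a major second up.
B4 to C#5
C#4 to D#4
E4 to F#4
F#3 to G#3
D3 to E3

C#5 D#4 F#4 G#3 E3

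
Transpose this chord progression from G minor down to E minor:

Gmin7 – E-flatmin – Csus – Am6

G minor down to E minor is a minor third; each chord root moves by that interval while the quality stays the same.
Gmin7: root G down a minor third → E, giving Emin7.
E-flatmin: root E-flat down a minor third → C, giving Cmin.
Csus: root C down a minor third → A, giving Asus.
Am6: root A down a minor third → F#, giving F#m6.

Emin7 Cmin Asus F#m6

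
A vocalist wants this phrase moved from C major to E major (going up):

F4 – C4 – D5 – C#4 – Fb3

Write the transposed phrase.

A4 E4 F#5 E#4 Ab3

C major to E major up is a major third, so every note moves up by that interval.
F4 to A4
C4 to E4
D5 to F#5
C#4 to E#4
Fb3 to Ab3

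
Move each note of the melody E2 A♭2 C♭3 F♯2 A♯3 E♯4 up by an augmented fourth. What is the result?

A#2 D3 F3 B#2 D##4 A##4

E2 gives A#2
Ab2 gives D3
Cb3 gives F3
F#2 gives B#2
A#3 gives D##4
E#4 gives A##4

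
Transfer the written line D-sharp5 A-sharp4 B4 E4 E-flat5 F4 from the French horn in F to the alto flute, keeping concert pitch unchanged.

First find concert pitch: the French horn in F sounds a perfect fifth below written, so D-sharp5 A-sharp4 B4 E4 E-flat5 F4 sounds G#4 D#4 E4 A3 Ab4 Bb3.
Then write for alto flute: it sounds a perfect fourth below written, so the part must be a perfect fourth above concert.
G#4 → C#5
D#4 → G#4
E4 → A4
A3 → D4
Ab4 → Db5
Bb3 → Eb4

C#5 G#4 A4 D4 Db5 Eb4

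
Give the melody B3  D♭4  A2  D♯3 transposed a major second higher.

B3: a second up reaches C, and 2 semitones makes it C#4.
A major second up from Db4 gives Eb4.
A2 up a major second is B2.
D#3: a second up reaches E, and 2 semitones makes it E#3.

C#4 Eb4 B2 E#3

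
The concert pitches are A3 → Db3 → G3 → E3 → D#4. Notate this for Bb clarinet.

B3 Eb3 A3 F#3 E#4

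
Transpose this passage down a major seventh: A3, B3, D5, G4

A3 to Bb2
B3 to C3
D5 to Eb4
G4 to Ab3

Bb2 C3 Eb4 Ab3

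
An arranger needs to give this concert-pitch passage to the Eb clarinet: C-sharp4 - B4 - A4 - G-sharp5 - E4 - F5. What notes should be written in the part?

A#3 G#4 F#4 E#5 C#4 D5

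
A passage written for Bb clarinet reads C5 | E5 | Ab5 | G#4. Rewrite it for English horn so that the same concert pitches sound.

F5 A5 Db6 C#5

First find concert pitch: the Bb clarinet sounds a major second below written, so C5 E5 Ab5 G#4 sounds Bb4 D5 Gb5 F#4.
Then write for English horn: it sounds a perfect fifth below written, so the part must be a perfect fifth above concert.
Bb4 → F5
D5 → A5
Gb5 → Db6
F#4 → C#5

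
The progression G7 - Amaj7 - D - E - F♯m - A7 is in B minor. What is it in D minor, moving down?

B minor down to D minor is a major sixth; each chord root moves by that interval while the quality stays the same.
G7: root G down a major sixth → Bb, giving Bb7.
Amaj7: root A down a major sixth → C, giving Cmaj7.
D: root D down a major sixth → F, giving F.
E: root E down a major sixth → G, giving G.
F♯m: root F♯ down a major sixth → A, giving Am.
A7: root A down a major sixth → C, giving C7.

Bb7 Cmaj7 F G Am C7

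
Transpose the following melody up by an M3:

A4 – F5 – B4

C#5 A5 D#5

A major third up from A4 gives C#5.
F5 up a major third is A5.
A major third up from B4 gives D#5.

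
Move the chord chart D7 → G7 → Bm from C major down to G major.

A7 D7 F#m

C major down to G major is a perfect fourth; each chord root moves by that interval while the quality stays the same.
D7: root D down a perfect fourth → A, giving A7.
G7: root G down a perfect fourth → D, giving D7.
Bm: root B down a perfect fourth → F#, giving F#m.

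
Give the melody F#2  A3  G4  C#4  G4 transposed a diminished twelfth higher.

F#2: a twelfth up reaches C, and 18 semitones makes it C4.
A diminished twelfth up from A3 gives Eb5.
G4: a twelfth up reaches D, and 18 semitones makes it Db6.
C#4 up a diminished twelfth is G5.
G4 up a diminished twelfth is Db6.

C4 Eb5 Db6 G5 Db6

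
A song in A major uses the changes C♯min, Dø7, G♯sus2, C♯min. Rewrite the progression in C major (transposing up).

Emin Fø7 Bsus2 Emin

A major up to C major is a minor third; each chord root moves by that interval while the quality stays the same.
C♯min: root C♯ up a minor third → E, giving Emin.
Dø7: root D up a minor third → F, giving Fø7.
G♯sus2: root G♯ up a minor third → B, giving Bsus2.
C♯min: root C♯ up a minor third → E, giving Emin.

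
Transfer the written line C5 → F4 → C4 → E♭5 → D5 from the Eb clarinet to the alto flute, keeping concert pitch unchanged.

First find concert pitch: the Eb clarinet sounds a minor third above written, so C5 F4 C4 E♭5 D5 sounds Eb5 Ab4 Eb4 Gb5 F5.
Then write for alto flute: it sounds a perfect fourth below written, so the part must be a perfect fourth above concert.
Eb5 → Ab5
Ab4 → Db5
Eb4 → Ab4
Gb5 → Cb6
F5 → Bb5

Ab5 Db5 Ab4 Cb6 Bb5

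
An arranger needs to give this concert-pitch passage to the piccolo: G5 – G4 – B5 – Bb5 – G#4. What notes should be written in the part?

G4 G3 B4 Bb4 G#3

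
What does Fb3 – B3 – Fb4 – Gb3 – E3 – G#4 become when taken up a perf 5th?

Cb4 F#4 Cb5 Db4 B3 D#5

Fb3 -> Cb4
B3 -> F#4
Fb4 -> Cb5
Gb3 -> Db4
E3 -> B3
G#4 -> D#5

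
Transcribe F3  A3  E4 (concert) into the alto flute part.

The alto flute sounds a perfect fourth below written, so the written part must be a perfect fourth above concert — transpose each note up.
F3 to Bb3
A3 to D4
E4 to A4

Bb3 D4 A4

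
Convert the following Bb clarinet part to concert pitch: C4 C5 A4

Bb3 Bb4 G4

Written C4 on the Bb clarinet sounds as Bb3, a major second lower; apply that shift to every note.
C4 → Bb3
C5 → Bb4
A4 → G4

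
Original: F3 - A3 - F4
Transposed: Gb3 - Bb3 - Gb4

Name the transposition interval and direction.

up a minor second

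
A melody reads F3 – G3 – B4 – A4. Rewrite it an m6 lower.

A2 B2 D#4 C#4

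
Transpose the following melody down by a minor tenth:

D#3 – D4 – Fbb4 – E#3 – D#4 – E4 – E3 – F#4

B#1 B2 Dbb3 C##2 B#2 C#3 C#2 D#3

D#3 to B#1
D4 to B2
Fbb4 to Dbb3
E#3 to C##2
D#4 to B#2
E4 to C#3
E3 to C#2
F#4 to D#3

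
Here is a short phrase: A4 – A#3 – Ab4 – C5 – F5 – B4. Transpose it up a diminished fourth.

Db5 D4 Dbb5 Fb5 Bbb5 Eb5

A4 -> Db5
A#3 -> D4
Ab4 -> Dbb5
C5 -> Fb5
F5 -> Bbb5
B4 -> Eb5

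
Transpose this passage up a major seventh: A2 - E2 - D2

G#3 D#3 C#3

A2 up a major seventh is G#3.
A major seventh up from E2 gives D#3.
A major seventh up from D2 gives C#3.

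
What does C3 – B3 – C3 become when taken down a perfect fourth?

G2 F#3 G2

C3 becomes G2
B3 becomes F#3
C3 becomes G2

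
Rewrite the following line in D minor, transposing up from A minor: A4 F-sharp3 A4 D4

D5 B3 D5 G4

From A up to D is a perfect fourth; apply that to each pitch.
A4 gives D5
F#3 gives B3
A4 gives D5
D4 gives G4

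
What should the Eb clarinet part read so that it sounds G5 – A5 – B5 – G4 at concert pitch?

E5 F#5 G#5 E4

Written C4 sounds as Eb4 on the Eb clarinet, so concert pitches are written a minor third down.
G5 to E5
A5 to F#5
B5 to G#5
G4 to E4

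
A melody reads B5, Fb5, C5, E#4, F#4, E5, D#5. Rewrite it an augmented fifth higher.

B5 up an augmented fifth is F##6.
An augmented fifth up from Fb5 gives C6.
C5: a fifth up reaches G, and 8 semitones makes it G#5.
An augmented fifth up from E#4 gives B##4.
An augmented fifth up from F#4 gives C##5.
E5 up an augmented fifth is B#5.
D#5 up an augmented fifth is A##5.

F##6 C6 G#5 B##4 C##5 B#5 A##5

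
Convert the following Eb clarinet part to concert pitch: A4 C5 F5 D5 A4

The Eb clarinet sounds a minor third above written, so transpose each written note up a minor third.
A4 gives C5
C5 gives Eb5
F5 gives Ab5
D5 gives F5
A4 gives C5

C5 Eb5 Ab5 F5 C5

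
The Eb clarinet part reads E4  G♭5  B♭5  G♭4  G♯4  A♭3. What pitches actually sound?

G4 Bbb5 Db6 Bbb4 B4 Cb4

The Eb clarinet sounds a minor third above written, so transpose each written note up a minor third.
E4 becomes G4
Gb5 becomes Bbb5
Bb5 becomes Db6
Gb4 becomes Bbb4
G#4 becomes B4
Ab3 becomes Cb4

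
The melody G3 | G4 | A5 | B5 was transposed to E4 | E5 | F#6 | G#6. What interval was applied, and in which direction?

up a major sixth

Take the first pair: G3 → E4. G to E spans 6 letter names, so the interval is some kind of sixth.
G3 to E4 is 9 semitones, which makes it a major sixth; the second version is higher, so the direction is up.
Checking another pair — B5 → G#6 — gives the same interval.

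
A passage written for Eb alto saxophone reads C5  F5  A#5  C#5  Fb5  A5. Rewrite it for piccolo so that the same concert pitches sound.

Eb3 Ab3 C#4 E3 Abb3 C4

First find concert pitch: the Eb alto saxophone sounds a major sixth below written, so C5 F5 A#5 C#5 Fb5 A5 sounds Eb4 Ab4 C#5 E4 Abb4 C5.
Then write for piccolo: it sounds a perfect octave above written, so the part must be a perfect octave below concert.
Eb4 → Eb3
Ab4 → Ab3
C#5 → C#4
E4 → E3
Abb4 → Abb3
C5 → C4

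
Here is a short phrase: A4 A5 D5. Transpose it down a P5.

D4 D5 G4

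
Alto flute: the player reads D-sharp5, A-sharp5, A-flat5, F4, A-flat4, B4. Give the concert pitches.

Written C4 on the alto flute sounds as G3, a perfect fourth lower; apply that shift to every note.
D#5 → A#4
A#5 → E#5
Ab5 → Eb5
F4 → C4
Ab4 → Eb4
B4 → F#4

A#4 E#5 Eb5 C4 Eb4 F#4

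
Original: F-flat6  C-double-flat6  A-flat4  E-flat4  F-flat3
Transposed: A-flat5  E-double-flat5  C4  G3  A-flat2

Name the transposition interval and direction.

Take the first pair: Fb6 → Ab5. F to A spans 6 letter names, so the interval is some kind of sixth.
Ab5 to Fb6 is 8 semitones, which makes it a minor sixth; the second version is lower, so the direction is down.
Checking another pair — Fb3 → Ab2 — gives the same interval.

down a minor sixth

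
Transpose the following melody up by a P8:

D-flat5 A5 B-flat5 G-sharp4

Db6 A6 Bb6 G#5

A perfect octave up from Db5 gives Db6.
A5 up a perfect octave is A6.
Bb5: an octave up reaches B, and 12 semitones makes it Bb6.
G#4 up a perfect octave is G#5.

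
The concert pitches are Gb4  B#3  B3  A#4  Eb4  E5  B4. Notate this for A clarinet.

Bbb4 D#4 D4 C#5 Gb4 G5 D5

Written C4 sounds as A3 on the A clarinet, so concert pitches are written a minor third up.
Gb4 → Bbb4
B#3 → D#4
B3 → D4
A#4 → C#5
Eb4 → Gb4
E5 → G5
B4 → D5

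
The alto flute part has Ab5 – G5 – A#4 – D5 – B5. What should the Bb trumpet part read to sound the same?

F5 E5 F##4 B4 G#5

First find concert pitch: the alto flute sounds a perfect fourth below written, so Ab5 G5 A#4 D5 B5 sounds Eb5 D5 E#4 A4 F#5.
Then write for Bb trumpet: it sounds a major second below written, so the part must be a major second above concert.
Eb5 → F5
D5 → E5
E#4 → F##4
A4 → B4
F#5 → G#5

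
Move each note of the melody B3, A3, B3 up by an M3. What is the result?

D#4 C#4 D#4

B3 → D#4
A3 → C#4
B3 → D#4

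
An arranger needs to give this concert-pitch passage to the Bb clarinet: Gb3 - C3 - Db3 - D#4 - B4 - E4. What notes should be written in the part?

Ab3 D3 Eb3 E#4 C#5 F#4

Written C4 sounds as Bb3 on the Bb clarinet, so concert pitches are written a major second up.
Gb3 gives Ab3
C3 gives D3
Db3 gives Eb3
D#4 gives E#4
B4 gives C#5
E4 gives F#4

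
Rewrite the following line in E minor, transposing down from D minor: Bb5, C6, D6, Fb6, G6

C5 D5 E5 Gb5 A5

D minor to E minor down is a minor seventh, so every note moves down by that interval.
Bb5 to C5
C6 to D5
D6 to E5
Fb6 to Gb5
G6 to A5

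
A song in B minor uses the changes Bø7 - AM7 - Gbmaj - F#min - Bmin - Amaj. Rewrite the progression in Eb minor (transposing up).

Ebø7 DbM7 Cbbmaj Bbmin Ebmin Dbmaj

B minor up to Eb minor is a diminished fourth; each chord root moves by that interval while the quality stays the same.
Bø7: root B up a diminished fourth → Eb, giving Ebø7.
AM7: root A up a diminished fourth → Db, giving DbM7.
Gbmaj: root Gb up a diminished fourth → Cbb, giving Cbbmaj.
F#min: root F# up a diminished fourth → Bb, giving Bbmin.
Bmin: root B up a diminished fourth → Eb, giving Ebmin.
Amaj: root A up a diminished fourth → Db, giving Dbmaj.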